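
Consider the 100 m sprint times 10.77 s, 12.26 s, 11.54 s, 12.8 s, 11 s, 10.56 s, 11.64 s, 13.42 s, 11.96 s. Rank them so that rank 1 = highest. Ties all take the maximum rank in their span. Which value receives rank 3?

12.26

Sorted (descending): 13.42, 12.8, 12.26, 11.96, 11.64, 11.54, 11, 10.77, 10.56
No ties — each value takes its position as its rank.
Rank 3 → value 12.26.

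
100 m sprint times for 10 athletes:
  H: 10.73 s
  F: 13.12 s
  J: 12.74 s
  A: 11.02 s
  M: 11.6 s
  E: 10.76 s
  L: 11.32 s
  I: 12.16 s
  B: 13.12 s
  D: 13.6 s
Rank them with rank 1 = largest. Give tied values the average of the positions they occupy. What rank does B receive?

Sorted (descending): 13.6, 13.12, 13.12, 12.74, 12.16, 11.6, 11.32, 11.02, 10.76, 10.73
The 2 values of 13.12 occupy positions 2–3 → average rank (2+3)/2 = 2.5.
B has value 13.12 s → rank 2.5.

2.5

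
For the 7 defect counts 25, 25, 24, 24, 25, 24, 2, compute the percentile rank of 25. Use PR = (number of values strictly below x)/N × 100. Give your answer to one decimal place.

57.1

N = 7.
Strictly below 25: 4. Equal to 25: 3.
PR = 4/7 × 100 = 57.1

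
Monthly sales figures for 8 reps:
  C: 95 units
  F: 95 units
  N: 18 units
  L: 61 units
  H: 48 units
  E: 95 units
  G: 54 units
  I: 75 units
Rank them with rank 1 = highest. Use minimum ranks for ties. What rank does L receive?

5

Sorted (descending): 95, 95, 95, 75, 61, 54, 48, 18
The 3 values of 95 occupy positions 1–3 → each gets rank 1.
L has value 61 units → rank 5.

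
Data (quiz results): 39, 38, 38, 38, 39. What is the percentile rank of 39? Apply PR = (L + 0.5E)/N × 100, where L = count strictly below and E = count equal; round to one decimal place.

N = 5.
Strictly below 39: 3. Equal to 39: 2.
PR = (3 + 0.5·2)/5 × 100 = 80.0

80.0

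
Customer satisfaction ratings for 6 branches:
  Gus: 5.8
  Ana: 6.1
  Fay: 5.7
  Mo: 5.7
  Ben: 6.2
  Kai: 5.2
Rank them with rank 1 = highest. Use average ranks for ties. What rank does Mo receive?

4.5

Sorted (descending): 6.2, 6.1, 5.8, 5.7, 5.7, 5.2
The 2 values of 5.7 occupy positions 4–5 → average rank (4+5)/2 = 4.5.
Mo has value 5.7 → rank 4.5.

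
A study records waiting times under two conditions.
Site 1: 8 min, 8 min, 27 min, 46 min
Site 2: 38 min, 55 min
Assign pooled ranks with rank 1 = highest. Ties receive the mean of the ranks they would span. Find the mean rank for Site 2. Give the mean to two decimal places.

2.00

Sorted (descending): 55, 46, 38, 27, 8, 8
The 2 values of 8 occupy positions 5–6 → average rank (5+6)/2 = 5.5.
Site 2 values → pooled ranks: 38→3, 55→1
Mean rank = (3 + 1) / 2 = 2.00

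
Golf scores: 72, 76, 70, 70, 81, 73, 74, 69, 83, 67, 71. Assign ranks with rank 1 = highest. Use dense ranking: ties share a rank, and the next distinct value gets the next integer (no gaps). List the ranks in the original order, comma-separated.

Sorted (descending): 83, 81, 76, 74, 73, 72, 71, 70, 70, 69, 67
The 2 values of 70 share dense rank 8.
Remaining distinct values take the next consecutive integers.

6, 3, 8, 8, 2, 5, 4, 9, 1, 10, 7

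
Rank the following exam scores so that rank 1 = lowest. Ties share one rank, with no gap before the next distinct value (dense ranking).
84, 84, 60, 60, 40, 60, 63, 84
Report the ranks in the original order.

Sorted (ascending): 40, 60, 60, 60, 63, 84, 84, 84
The 3 values of 60 share dense rank 2.
The 3 values of 84 share dense rank 4.
Remaining distinct values take the next consecutive integers.

4, 4, 2, 2, 1, 2, 3, 4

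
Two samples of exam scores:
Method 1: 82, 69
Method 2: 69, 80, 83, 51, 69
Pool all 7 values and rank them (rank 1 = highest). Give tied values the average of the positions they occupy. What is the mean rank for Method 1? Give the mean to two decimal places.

3.50

Sorted (descending): 83, 82, 80, 69, 69, 69, 51
The 3 values of 69 occupy positions 4–6 → average rank 5.
Method 1 values → pooled ranks: 82→2, 69→5
Mean rank = (2 + 5) / 2 = 3.50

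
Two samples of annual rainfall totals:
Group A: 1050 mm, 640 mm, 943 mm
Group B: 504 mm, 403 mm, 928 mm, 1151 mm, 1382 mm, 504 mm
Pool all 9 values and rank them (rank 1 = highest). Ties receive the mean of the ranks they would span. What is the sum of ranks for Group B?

Sorted (descending): 1382, 1151, 1050, 943, 928, 640, 504, 504, 403
The 2 values of 504 occupy positions 7–8 → average rank (7+8)/2 = 7.5.
Group B values → pooled ranks: 504→7.5, 403→9, 928→5, 1151→2, 1382→1, 504→7.5
Rank sum = 7.5 + 9 + 5 + 2 + 1 + 7.5 = 32

32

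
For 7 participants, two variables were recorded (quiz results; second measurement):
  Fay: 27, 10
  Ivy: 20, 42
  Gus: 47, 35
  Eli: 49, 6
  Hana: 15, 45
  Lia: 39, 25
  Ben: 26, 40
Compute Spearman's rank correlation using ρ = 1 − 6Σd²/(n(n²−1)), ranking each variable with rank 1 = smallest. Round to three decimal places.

-0.857

Ranks of variable 1: 4, 2, 6, 7, 1, 5, 3
Ranks of variable 2: 2, 6, 4, 1, 7, 3, 5
d = r₁ − r₂: 2, -4, 2, 6, -6, 2, -2
d²: 4, 16, 4, 36, 36, 4, 4; Σd² = 104
ρ = 1 − 6·104/(7·48) = 1 − 624/336 = -0.857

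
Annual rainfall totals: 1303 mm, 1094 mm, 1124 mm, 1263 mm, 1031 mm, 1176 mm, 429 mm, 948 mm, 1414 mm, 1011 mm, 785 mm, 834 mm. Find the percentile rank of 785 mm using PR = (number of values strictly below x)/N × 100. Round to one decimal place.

N = 12.
Strictly below 785: 1. Equal to 785: 1.
PR = 1/12 × 100 = 8.3

8.3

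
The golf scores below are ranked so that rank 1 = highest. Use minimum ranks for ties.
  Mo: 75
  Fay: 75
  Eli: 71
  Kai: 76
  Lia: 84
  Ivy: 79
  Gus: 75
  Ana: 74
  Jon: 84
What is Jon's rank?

Sorted (descending): 84, 84, 79, 76, 75, 75, 75, 74, 71
The 2 values of 84 occupy positions 1–2 → each gets rank 1.
The 3 values of 75 occupy positions 5–7 → each gets rank 5.
Jon has value 84 → rank 1.

1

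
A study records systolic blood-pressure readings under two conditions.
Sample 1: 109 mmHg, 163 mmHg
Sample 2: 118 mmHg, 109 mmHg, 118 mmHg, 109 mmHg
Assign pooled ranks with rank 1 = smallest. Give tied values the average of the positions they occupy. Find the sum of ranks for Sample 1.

8

Sorted (ascending): 109, 109, 109, 118, 118, 163
The 3 values of 109 occupy positions 1–3 → average rank 2.
The 2 values of 118 occupy positions 4–5 → average rank (4+5)/2 = 4.5.
Sample 1 values → pooled ranks: 109→2, 163→6
Rank sum = 2 + 6 = 8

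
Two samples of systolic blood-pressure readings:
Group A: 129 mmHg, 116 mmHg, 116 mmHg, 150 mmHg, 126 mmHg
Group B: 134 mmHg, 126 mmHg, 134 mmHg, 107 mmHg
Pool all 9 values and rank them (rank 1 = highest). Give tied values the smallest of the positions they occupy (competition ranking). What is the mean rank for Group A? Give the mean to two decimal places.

4.80

Sorted (descending): 150, 134, 134, 129, 126, 126, 116, 116, 107
The 2 values of 134 occupy positions 2–3 → each gets rank 2.
The 2 values of 126 occupy positions 5–6 → each gets rank 5.
The 2 values of 116 occupy positions 7–8 → each gets rank 7.
Group A values → pooled ranks: 129→4, 116→7, 116→7, 150→1, 126→5
Mean rank = (4 + 7 + 7 + 1 + 5) / 5 = 4.80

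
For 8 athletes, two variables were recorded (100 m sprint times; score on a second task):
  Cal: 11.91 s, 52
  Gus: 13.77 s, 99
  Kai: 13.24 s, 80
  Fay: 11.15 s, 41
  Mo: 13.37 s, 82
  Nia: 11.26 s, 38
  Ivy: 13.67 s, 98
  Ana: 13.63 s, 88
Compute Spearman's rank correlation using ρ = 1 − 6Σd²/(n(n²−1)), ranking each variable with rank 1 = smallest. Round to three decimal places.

Ranks of variable 1: 3, 8, 4, 1, 5, 2, 7, 6
Ranks of variable 2: 3, 8, 4, 2, 5, 1, 7, 6
d = r₁ − r₂: 0, 0, 0, -1, 0, 1, 0, 0
d²: 0, 0, 0, 1, 0, 1, 0, 0; Σd² = 2
ρ = 1 − 6·2/(8·63) = 1 − 12/504 = 0.976

0.976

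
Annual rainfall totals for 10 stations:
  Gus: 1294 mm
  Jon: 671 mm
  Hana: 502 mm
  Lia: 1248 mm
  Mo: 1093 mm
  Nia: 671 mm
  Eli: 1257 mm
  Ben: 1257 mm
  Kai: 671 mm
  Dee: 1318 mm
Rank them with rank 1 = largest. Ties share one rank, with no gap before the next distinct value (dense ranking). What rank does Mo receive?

Sorted (descending): 1318, 1294, 1257, 1257, 1248, 1093, 671, 671, 671, 502
The 2 values of 1257 share dense rank 3.
The 3 values of 671 share dense rank 6.
Remaining distinct values take the next consecutive integers.
Mo has value 1093 mm → rank 5.

5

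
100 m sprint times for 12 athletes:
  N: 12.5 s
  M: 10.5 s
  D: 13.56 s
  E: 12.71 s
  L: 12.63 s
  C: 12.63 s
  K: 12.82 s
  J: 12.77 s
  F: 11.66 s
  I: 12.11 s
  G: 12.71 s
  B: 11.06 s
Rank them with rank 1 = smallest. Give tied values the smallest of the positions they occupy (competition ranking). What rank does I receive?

4

Sorted (ascending): 10.5, 11.06, 11.66, 12.11, 12.5, 12.63, 12.63, 12.71, 12.71, 12.77, 12.82, 13.56
The 2 values of 12.63 occupy positions 6–7 → each gets rank 6.
The 2 values of 12.71 occupy positions 8–9 → each gets rank 8.
I has value 12.11 s → rank 4.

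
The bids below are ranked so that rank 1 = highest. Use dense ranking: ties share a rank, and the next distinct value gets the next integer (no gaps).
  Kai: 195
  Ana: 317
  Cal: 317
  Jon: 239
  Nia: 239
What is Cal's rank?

1

Sorted (descending): 317, 317, 239, 239, 195
The 2 values of 317 share dense rank 1.
The 2 values of 239 share dense rank 2.
Remaining distinct values take the next consecutive integers.
Cal has value 317 → rank 1.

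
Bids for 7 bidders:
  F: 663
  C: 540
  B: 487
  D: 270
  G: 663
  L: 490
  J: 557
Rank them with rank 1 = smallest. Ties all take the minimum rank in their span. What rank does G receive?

6

Sorted (ascending): 270, 487, 490, 540, 557, 663, 663
The 2 values of 663 occupy positions 6–7 → each gets rank 6.
G has value 663 → rank 6.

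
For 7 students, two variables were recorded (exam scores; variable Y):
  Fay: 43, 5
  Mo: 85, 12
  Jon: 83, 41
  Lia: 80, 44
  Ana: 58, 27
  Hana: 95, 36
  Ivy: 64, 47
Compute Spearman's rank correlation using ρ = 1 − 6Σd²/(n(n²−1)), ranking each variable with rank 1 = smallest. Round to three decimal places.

Ranks of variable 1: 1, 6, 5, 4, 2, 7, 3
Ranks of variable 2: 1, 2, 5, 6, 3, 4, 7
d = r₁ − r₂: 0, 4, 0, -2, -1, 3, -4
d²: 0, 16, 0, 4, 1, 9, 16; Σd² = 46
ρ = 1 − 6·46/(7·48) = 1 − 276/336 = 0.179

0.179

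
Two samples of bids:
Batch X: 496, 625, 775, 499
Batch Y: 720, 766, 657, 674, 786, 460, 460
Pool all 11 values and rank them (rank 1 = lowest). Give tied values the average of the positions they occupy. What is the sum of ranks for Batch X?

Sorted (ascending): 460, 460, 496, 499, 625, 657, 674, 720, 766, 775, 786
The 2 values of 460 occupy positions 1–2 → average rank (1+2)/2 = 1.5.
Batch X values → pooled ranks: 496→3, 625→5, 775→10, 499→4
Rank sum = 3 + 5 + 10 + 4 = 22

22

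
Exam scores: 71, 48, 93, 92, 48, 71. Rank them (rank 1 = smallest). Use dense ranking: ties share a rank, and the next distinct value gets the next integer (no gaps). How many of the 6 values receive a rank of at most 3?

Sorted (ascending): 48, 48, 71, 71, 92, 93
The 2 values of 48 share dense rank 1.
The 2 values of 71 share dense rank 2.
Remaining distinct values take the next consecutive integers.
Ranks ≤ 3: {1, 1, 2, 2, 3} → 5 values.

5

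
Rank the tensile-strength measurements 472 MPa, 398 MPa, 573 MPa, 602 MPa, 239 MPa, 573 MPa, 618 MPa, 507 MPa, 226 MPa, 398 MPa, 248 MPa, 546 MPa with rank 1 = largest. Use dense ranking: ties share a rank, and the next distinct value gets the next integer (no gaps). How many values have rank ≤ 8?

Sorted (descending): 618, 602, 573, 573, 546, 507, 472, 398, 398, 248, 239, 226
The 2 values of 573 share dense rank 3.
The 2 values of 398 share dense rank 7.
Remaining distinct values take the next consecutive integers.
Ranks ≤ 8: {1, 2, 3, 3, 4, 5, 6, 7, 7, 8} → 10 values.

10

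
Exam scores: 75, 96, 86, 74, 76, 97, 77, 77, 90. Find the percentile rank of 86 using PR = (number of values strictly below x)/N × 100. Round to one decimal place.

N = 9.
Strictly below 86: 5. Equal to 86: 1.
PR = 5/9 × 100 = 55.6

55.6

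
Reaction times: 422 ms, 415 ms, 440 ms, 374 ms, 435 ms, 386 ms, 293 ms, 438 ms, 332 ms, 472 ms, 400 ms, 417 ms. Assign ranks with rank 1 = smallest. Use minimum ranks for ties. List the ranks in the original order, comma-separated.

Sorted (ascending): 293, 332, 374, 386, 400, 415, 417, 422, 435, 438, 440, 472
No ties — each value takes its position as its rank.

8, 6, 11, 3, 9, 4, 1, 10, 2, 12, 5, 7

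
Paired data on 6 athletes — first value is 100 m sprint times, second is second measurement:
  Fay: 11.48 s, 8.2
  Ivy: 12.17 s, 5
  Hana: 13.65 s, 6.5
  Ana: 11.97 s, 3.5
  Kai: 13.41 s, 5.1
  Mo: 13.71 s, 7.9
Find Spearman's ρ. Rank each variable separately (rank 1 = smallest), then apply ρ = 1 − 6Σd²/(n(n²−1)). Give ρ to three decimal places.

Ranks of variable 1: 1, 3, 5, 2, 4, 6
Ranks of variable 2: 6, 2, 4, 1, 3, 5
d = r₁ − r₂: -5, 1, 1, 1, 1, 1
d²: 25, 1, 1, 1, 1, 1; Σd² = 30
ρ = 1 − 6·30/(6·35) = 1 − 180/210 = 0.143

0.143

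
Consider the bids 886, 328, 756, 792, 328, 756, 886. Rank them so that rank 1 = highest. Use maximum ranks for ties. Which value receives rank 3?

792

Sorted (descending): 886, 886, 792, 756, 756, 328, 328
The 2 values of 886 occupy positions 1–2 → each gets rank 2.
The 2 values of 756 occupy positions 4–5 → each gets rank 5.
The 2 values of 328 occupy positions 6–7 → each gets rank 7.
Rank 3 → value 792.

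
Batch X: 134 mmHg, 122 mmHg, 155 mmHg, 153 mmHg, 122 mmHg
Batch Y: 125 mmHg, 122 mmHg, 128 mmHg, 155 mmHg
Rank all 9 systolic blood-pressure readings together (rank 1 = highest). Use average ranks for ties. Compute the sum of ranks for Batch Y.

Sorted (descending): 155, 155, 153, 134, 128, 125, 122, 122, 122
The 2 values of 155 occupy positions 1–2 → average rank (1+2)/2 = 1.5.
The 3 values of 122 occupy positions 7–9 → average rank 8.
Batch Y values → pooled ranks: 125→6, 122→8, 128→5, 155→1.5
Rank sum = 6 + 8 + 5 + 1.5 = 20.5

20.5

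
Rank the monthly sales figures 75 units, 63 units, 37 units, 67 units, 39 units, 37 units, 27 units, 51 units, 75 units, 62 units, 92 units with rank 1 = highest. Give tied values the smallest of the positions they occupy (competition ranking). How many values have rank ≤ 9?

Sorted (descending): 92, 75, 75, 67, 63, 62, 51, 39, 37, 37, 27
The 2 values of 75 occupy positions 2–3 → each gets rank 2.
The 2 values of 37 occupy positions 9–10 → each gets rank 9.
Ranks ≤ 9: {1, 2, 2, 4, 5, 6, 7, 8, 9, 9} → 10 values.

10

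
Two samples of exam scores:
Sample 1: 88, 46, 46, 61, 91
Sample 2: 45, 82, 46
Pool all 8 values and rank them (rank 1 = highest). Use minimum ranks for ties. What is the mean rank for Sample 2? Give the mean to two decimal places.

Sorted (descending): 91, 88, 82, 61, 46, 46, 46, 45
The 3 values of 46 occupy positions 5–7 → each gets rank 5.
Sample 2 values → pooled ranks: 45→8, 82→3, 46→5
Mean rank = (8 + 3 + 5) / 3 = 5.33

5.33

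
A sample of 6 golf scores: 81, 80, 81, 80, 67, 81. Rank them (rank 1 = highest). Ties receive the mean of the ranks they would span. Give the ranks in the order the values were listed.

2, 4.5, 2, 4.5, 6, 2

Sorted (descending): 81, 81, 81, 80, 80, 67
The 3 values of 81 occupy positions 1–3 → average rank 2.
The 2 values of 80 occupy positions 4–5 → average rank (4+5)/2 = 4.5.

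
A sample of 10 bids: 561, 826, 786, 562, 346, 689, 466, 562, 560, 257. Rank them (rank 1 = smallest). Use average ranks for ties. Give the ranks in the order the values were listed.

Sorted (ascending): 257, 346, 466, 560, 561, 562, 562, 689, 786, 826
The 2 values of 562 occupy positions 6–7 → average rank (6+7)/2 = 6.5.

5, 10, 9, 6.5, 2, 8, 3, 6.5, 4, 1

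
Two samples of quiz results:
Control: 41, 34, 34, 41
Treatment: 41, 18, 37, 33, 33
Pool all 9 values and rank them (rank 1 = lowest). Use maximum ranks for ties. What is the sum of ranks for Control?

Sorted (ascending): 18, 33, 33, 34, 34, 37, 41, 41, 41
The 2 values of 33 occupy positions 2–3 → each gets rank 3.
The 2 values of 34 occupy positions 4–5 → each gets rank 5.
The 3 values of 41 occupy positions 7–9 → each gets rank 9.
Control values → pooled ranks: 41→9, 34→5, 34→5, 41→9
Rank sum = 9 + 5 + 5 + 9 = 28

28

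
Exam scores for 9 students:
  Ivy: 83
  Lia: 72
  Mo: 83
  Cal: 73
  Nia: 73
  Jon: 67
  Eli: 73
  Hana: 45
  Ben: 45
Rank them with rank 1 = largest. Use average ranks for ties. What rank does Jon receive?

Sorted (descending): 83, 83, 73, 73, 73, 72, 67, 45, 45
The 2 values of 83 occupy positions 1–2 → average rank (1+2)/2 = 1.5.
The 3 values of 73 occupy positions 3–5 → average rank 4.
The 2 values of 45 occupy positions 8–9 → average rank (8+9)/2 = 8.5.
Jon has value 67 → rank 7.

7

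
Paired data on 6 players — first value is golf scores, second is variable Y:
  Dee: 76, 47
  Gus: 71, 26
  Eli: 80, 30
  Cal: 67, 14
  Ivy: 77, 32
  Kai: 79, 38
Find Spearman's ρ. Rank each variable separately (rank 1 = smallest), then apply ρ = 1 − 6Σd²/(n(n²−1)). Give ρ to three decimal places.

Ranks of variable 1: 3, 2, 6, 1, 4, 5
Ranks of variable 2: 6, 2, 3, 1, 4, 5
d = r₁ − r₂: -3, 0, 3, 0, 0, 0
d²: 9, 0, 9, 0, 0, 0; Σd² = 18
ρ = 1 − 6·18/(6·35) = 1 − 108/210 = 0.486

0.486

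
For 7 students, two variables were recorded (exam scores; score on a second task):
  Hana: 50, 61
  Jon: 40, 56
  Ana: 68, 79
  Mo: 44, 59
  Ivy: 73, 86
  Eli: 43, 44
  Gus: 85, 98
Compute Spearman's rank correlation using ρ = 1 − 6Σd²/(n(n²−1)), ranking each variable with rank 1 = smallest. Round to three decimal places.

Ranks of variable 1: 4, 1, 5, 3, 6, 2, 7
Ranks of variable 2: 4, 2, 5, 3, 6, 1, 7
d = r₁ − r₂: 0, -1, 0, 0, 0, 1, 0
d²: 0, 1, 0, 0, 0, 1, 0; Σd² = 2
ρ = 1 − 6·2/(7·48) = 1 − 12/336 = 0.964

0.964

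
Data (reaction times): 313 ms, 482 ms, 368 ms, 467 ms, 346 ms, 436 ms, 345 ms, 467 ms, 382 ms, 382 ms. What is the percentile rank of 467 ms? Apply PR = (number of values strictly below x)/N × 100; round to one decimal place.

70.0

N = 10.
Strictly below 467: 7. Equal to 467: 2.
PR = 7/10 × 100 = 70.0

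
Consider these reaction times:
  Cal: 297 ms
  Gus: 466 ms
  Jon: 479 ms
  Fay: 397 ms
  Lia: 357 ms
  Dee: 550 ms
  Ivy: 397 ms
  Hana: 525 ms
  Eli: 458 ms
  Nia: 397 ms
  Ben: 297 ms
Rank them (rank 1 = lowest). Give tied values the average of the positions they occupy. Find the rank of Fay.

Sorted (ascending): 297, 297, 357, 397, 397, 397, 458, 466, 479, 525, 550
The 2 values of 297 occupy positions 1–2 → average rank (1+2)/2 = 1.5.
The 3 values of 397 occupy positions 4–6 → average rank 5.
Fay has value 397 ms → rank 5.

5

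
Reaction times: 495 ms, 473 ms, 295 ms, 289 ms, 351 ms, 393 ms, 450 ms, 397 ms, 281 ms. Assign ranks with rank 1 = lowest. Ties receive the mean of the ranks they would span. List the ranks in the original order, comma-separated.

9, 8, 3, 2, 4, 5, 7, 6, 1

Sorted (ascending): 281, 289, 295, 351, 393, 397, 450, 473, 495
No ties — each value takes its position as its rank.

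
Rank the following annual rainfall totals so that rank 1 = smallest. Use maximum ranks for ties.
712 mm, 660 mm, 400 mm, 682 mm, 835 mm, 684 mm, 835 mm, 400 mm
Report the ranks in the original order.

Sorted (ascending): 400, 400, 660, 682, 684, 712, 835, 835
The 2 values of 400 occupy positions 1–2 → each gets rank 2.
The 2 values of 835 occupy positions 7–8 → each gets rank 8.

6, 3, 2, 4, 8, 5, 8, 2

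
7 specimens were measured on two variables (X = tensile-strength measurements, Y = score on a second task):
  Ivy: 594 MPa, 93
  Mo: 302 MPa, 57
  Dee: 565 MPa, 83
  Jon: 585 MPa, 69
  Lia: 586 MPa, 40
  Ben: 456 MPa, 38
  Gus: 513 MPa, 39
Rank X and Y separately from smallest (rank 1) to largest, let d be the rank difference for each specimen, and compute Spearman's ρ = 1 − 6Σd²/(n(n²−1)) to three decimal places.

Ranks of variable 1: 7, 1, 4, 5, 6, 2, 3
Ranks of variable 2: 7, 4, 6, 5, 3, 1, 2
d = r₁ − r₂: 0, -3, -2, 0, 3, 1, 1
d²: 0, 9, 4, 0, 9, 1, 1; Σd² = 24
ρ = 1 − 6·24/(7·48) = 1 − 144/336 = 0.571

0.571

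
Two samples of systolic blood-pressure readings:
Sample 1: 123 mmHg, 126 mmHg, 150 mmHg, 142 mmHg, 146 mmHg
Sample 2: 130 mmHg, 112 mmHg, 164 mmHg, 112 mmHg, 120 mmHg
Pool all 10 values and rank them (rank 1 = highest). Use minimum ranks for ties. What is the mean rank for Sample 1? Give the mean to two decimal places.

Sorted (descending): 164, 150, 146, 142, 130, 126, 123, 120, 112, 112
The 2 values of 112 occupy positions 9–10 → each gets rank 9.
Sample 1 values → pooled ranks: 123→7, 126→6, 150→2, 142→4, 146→3
Mean rank = (7 + 6 + 2 + 4 + 3) / 5 = 4.40

4.40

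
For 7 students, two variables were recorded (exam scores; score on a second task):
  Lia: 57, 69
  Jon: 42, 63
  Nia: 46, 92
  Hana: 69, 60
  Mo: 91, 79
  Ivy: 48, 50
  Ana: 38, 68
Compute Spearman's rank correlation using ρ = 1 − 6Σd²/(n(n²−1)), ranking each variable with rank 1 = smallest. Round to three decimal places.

0.071

Ranks of variable 1: 5, 2, 3, 6, 7, 4, 1
Ranks of variable 2: 5, 3, 7, 2, 6, 1, 4
d = r₁ − r₂: 0, -1, -4, 4, 1, 3, -3
d²: 0, 1, 16, 16, 1, 9, 9; Σd² = 52
ρ = 1 − 6·52/(7·48) = 1 − 312/336 = 0.071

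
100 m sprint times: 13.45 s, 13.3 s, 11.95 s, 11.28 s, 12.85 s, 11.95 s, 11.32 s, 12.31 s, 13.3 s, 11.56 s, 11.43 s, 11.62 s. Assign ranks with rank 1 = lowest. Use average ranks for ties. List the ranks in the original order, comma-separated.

12, 10.5, 6.5, 1, 9, 6.5, 2, 8, 10.5, 4, 3, 5

Sorted (ascending): 11.28, 11.32, 11.43, 11.56, 11.62, 11.95, 11.95, 12.31, 12.85, 13.3, 13.3, 13.45
The 2 values of 11.95 occupy positions 6–7 → average rank (6+7)/2 = 6.5.
The 2 values of 13.3 occupy positions 10–11 → average rank (10+11)/2 = 10.5.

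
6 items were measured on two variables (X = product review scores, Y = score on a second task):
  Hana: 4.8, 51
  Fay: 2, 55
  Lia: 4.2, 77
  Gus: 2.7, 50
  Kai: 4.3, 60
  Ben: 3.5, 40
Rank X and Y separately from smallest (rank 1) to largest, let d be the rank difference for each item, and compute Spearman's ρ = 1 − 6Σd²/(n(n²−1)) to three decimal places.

Ranks of variable 1: 6, 1, 4, 2, 5, 3
Ranks of variable 2: 3, 4, 6, 2, 5, 1
d = r₁ − r₂: 3, -3, -2, 0, 0, 2
d²: 9, 9, 4, 0, 0, 4; Σd² = 26
ρ = 1 − 6·26/(6·35) = 1 − 156/210 = 0.257

0.257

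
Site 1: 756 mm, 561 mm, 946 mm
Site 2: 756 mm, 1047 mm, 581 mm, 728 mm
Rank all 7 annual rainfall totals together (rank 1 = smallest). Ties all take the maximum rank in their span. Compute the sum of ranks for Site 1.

Sorted (ascending): 561, 581, 728, 756, 756, 946, 1047
The 2 values of 756 occupy positions 4–5 → each gets rank 5.
Site 1 values → pooled ranks: 756→5, 561→1, 946→6
Rank sum = 5 + 1 + 6 = 12

12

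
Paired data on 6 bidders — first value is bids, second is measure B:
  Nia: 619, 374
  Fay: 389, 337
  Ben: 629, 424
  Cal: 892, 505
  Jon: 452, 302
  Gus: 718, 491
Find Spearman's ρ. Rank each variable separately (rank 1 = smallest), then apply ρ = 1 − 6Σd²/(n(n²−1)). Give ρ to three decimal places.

0.943

Ranks of variable 1: 3, 1, 4, 6, 2, 5
Ranks of variable 2: 3, 2, 4, 6, 1, 5
d = r₁ − r₂: 0, -1, 0, 0, 1, 0
d²: 0, 1, 0, 0, 1, 0; Σd² = 2
ρ = 1 − 6·2/(6·35) = 1 − 12/210 = 0.943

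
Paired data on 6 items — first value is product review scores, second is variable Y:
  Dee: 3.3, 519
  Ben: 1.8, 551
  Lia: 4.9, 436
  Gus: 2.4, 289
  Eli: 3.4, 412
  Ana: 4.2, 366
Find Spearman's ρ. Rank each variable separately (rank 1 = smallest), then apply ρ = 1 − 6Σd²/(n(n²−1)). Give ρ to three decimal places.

Ranks of variable 1: 3, 1, 6, 2, 4, 5
Ranks of variable 2: 5, 6, 4, 1, 3, 2
d = r₁ − r₂: -2, -5, 2, 1, 1, 3
d²: 4, 25, 4, 1, 1, 9; Σd² = 44
ρ = 1 − 6·44/(6·35) = 1 − 264/210 = -0.257

-0.257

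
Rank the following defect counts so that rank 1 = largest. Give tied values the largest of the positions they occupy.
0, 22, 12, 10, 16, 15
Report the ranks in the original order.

Sorted (descending): 22, 16, 15, 12, 10, 0
No ties — each value takes its position as its rank.

6, 1, 4, 5, 2, 3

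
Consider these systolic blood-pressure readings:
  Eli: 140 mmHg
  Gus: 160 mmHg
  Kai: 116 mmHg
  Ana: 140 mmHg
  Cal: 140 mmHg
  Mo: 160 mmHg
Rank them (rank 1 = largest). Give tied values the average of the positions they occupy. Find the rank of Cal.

4

Sorted (descending): 160, 160, 140, 140, 140, 116
The 2 values of 160 occupy positions 1–2 → average rank (1+2)/2 = 1.5.
The 3 values of 140 occupy positions 3–5 → average rank 4.
Cal has value 140 mmHg → rank 4.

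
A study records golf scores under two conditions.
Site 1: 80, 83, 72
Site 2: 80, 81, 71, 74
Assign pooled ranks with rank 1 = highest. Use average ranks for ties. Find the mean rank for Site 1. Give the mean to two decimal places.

3.50

Sorted (descending): 83, 81, 80, 80, 74, 72, 71
The 2 values of 80 occupy positions 3–4 → average rank (3+4)/2 = 3.5.
Site 1 values → pooled ranks: 80→3.5, 83→1, 72→6
Mean rank = (3.5 + 1 + 6) / 3 = 3.50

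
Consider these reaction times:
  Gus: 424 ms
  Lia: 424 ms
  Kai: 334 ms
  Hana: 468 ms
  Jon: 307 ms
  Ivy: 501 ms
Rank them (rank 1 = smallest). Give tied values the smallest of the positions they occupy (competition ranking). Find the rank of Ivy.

Sorted (ascending): 307, 334, 424, 424, 468, 501
The 2 values of 424 occupy positions 3–4 → each gets rank 3.
Ivy has value 501 ms → rank 6.

6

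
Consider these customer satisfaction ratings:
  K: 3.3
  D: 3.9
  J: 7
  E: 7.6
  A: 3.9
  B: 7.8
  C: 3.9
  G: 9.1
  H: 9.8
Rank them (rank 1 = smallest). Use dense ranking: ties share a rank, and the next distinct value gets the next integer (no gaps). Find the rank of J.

Sorted (ascending): 3.3, 3.9, 3.9, 3.9, 7, 7.6, 7.8, 9.1, 9.8
The 3 values of 3.9 share dense rank 2.
Remaining distinct values take the next consecutive integers.
J has value 7 → rank 3.

3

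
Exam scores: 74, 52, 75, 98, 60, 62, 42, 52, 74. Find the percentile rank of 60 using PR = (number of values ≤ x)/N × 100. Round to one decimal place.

44.4

N = 9.
Strictly below 60: 3. Equal to 60: 1.
PR = 4/9 × 100 = 44.4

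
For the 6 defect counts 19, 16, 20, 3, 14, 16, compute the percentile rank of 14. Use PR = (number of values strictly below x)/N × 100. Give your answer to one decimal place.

16.7

N = 6.
Strictly below 14: 1. Equal to 14: 1.
PR = 1/6 × 100 = 16.7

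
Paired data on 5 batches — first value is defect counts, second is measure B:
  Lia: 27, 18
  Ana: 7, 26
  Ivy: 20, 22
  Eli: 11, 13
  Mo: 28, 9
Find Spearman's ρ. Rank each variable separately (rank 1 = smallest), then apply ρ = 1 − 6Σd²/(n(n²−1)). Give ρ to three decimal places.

Ranks of variable 1: 4, 1, 3, 2, 5
Ranks of variable 2: 3, 5, 4, 2, 1
d = r₁ − r₂: 1, -4, -1, 0, 4
d²: 1, 16, 1, 0, 16; Σd² = 34
ρ = 1 − 6·34/(5·24) = 1 − 204/120 = -0.700

-0.700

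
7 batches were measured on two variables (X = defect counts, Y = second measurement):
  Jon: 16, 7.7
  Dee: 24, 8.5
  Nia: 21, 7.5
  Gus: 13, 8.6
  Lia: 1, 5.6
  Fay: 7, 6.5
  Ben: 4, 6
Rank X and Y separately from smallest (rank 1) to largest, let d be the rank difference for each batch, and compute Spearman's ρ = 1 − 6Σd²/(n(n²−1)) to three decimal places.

0.750

Ranks of variable 1: 5, 7, 6, 4, 1, 3, 2
Ranks of variable 2: 5, 6, 4, 7, 1, 3, 2
d = r₁ − r₂: 0, 1, 2, -3, 0, 0, 0
d²: 0, 1, 4, 9, 0, 0, 0; Σd² = 14
ρ = 1 − 6·14/(7·48) = 1 − 84/336 = 0.750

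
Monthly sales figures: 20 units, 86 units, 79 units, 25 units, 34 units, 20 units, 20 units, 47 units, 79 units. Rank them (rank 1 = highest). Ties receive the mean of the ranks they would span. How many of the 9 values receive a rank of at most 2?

Sorted (descending): 86, 79, 79, 47, 34, 25, 20, 20, 20
The 2 values of 79 occupy positions 2–3 → average rank (2+3)/2 = 2.5.
The 3 values of 20 occupy positions 7–9 → average rank 8.
Ranks ≤ 2: {1} → 1 value.

1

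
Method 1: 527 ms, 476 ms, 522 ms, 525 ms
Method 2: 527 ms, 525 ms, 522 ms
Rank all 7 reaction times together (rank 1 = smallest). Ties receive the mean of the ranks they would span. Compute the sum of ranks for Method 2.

Sorted (ascending): 476, 522, 522, 525, 525, 527, 527
The 2 values of 522 occupy positions 2–3 → average rank (2+3)/2 = 2.5.
The 2 values of 525 occupy positions 4–5 → average rank (4+5)/2 = 4.5.
The 2 values of 527 occupy positions 6–7 → average rank (6+7)/2 = 6.5.
Method 2 values → pooled ranks: 527→6.5, 525→4.5, 522→2.5
Rank sum = 6.5 + 4.5 + 2.5 = 13.5

13.5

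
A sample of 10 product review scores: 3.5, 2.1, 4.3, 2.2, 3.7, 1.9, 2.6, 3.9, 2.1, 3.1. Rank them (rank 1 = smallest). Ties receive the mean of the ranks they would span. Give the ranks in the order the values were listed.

7, 2.5, 10, 4, 8, 1, 5, 9, 2.5, 6

Sorted (ascending): 1.9, 2.1, 2.1, 2.2, 2.6, 3.1, 3.5, 3.7, 3.9, 4.3
The 2 values of 2.1 occupy positions 2–3 → average rank (2+3)/2 = 2.5.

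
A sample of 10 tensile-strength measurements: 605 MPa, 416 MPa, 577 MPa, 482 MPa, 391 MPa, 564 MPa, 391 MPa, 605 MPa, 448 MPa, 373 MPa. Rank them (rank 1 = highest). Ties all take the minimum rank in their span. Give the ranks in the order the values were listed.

Sorted (descending): 605, 605, 577, 564, 482, 448, 416, 391, 391, 373
The 2 values of 605 occupy positions 1–2 → each gets rank 1.
The 2 values of 391 occupy positions 8–9 → each gets rank 8.

1, 7, 3, 5, 8, 4, 8, 1, 6, 10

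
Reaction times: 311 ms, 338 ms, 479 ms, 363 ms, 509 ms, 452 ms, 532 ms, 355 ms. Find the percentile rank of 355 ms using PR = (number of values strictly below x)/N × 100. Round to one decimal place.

N = 8.
Strictly below 355: 2. Equal to 355: 1.
PR = 2/8 × 100 = 25.0

25.0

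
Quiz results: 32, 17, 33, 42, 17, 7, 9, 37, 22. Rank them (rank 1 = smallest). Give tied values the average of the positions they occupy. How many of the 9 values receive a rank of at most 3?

Sorted (ascending): 7, 9, 17, 17, 22, 32, 33, 37, 42
The 2 values of 17 occupy positions 3–4 → average rank (3+4)/2 = 3.5.
Ranks ≤ 3: {1, 2} → 2 values.

2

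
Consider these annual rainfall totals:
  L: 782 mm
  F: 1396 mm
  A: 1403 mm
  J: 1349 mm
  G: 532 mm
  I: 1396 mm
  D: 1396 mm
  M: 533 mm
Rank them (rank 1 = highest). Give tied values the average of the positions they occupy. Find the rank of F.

Sorted (descending): 1403, 1396, 1396, 1396, 1349, 782, 533, 532
The 3 values of 1396 occupy positions 2–4 → average rank 3.
F has value 1396 mm → rank 3.

3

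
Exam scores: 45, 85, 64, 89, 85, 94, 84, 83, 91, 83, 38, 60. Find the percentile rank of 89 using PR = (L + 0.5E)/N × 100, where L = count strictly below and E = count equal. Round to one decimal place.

N = 12.
Strictly below 89: 9. Equal to 89: 1.
PR = (9 + 0.5·1)/12 × 100 = 79.2

79.2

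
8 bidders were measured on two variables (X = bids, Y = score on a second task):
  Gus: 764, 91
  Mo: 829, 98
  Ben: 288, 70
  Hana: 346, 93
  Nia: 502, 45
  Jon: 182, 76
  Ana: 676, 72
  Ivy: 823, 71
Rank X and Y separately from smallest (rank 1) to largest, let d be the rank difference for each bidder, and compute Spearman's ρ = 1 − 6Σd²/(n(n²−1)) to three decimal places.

Ranks of variable 1: 6, 8, 2, 3, 4, 1, 5, 7
Ranks of variable 2: 6, 8, 2, 7, 1, 5, 4, 3
d = r₁ − r₂: 0, 0, 0, -4, 3, -4, 1, 4
d²: 0, 0, 0, 16, 9, 16, 1, 16; Σd² = 58
ρ = 1 − 6·58/(8·63) = 1 − 348/504 = 0.310

0.310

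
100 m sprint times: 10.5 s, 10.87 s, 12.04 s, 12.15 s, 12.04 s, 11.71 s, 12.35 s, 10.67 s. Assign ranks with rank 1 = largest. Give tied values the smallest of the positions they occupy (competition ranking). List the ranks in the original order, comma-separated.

Sorted (descending): 12.35, 12.15, 12.04, 12.04, 11.71, 10.87, 10.67, 10.5
The 2 values of 12.04 occupy positions 3–4 → each gets rank 3.

8, 6, 3, 2, 3, 5, 1, 7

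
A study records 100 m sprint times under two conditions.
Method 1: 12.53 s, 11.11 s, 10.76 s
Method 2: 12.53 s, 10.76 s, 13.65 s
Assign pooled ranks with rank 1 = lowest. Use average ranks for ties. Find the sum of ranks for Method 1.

Sorted (ascending): 10.76, 10.76, 11.11, 12.53, 12.53, 13.65
The 2 values of 10.76 occupy positions 1–2 → average rank (1+2)/2 = 1.5.
The 2 values of 12.53 occupy positions 4–5 → average rank (4+5)/2 = 4.5.
Method 1 values → pooled ranks: 12.53→4.5, 11.11→3, 10.76→1.5
Rank sum = 4.5 + 3 + 1.5 = 9

9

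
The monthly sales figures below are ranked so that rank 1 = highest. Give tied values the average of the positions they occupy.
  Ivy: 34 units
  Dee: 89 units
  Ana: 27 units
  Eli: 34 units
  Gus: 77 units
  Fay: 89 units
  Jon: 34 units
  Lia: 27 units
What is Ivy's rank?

Sorted (descending): 89, 89, 77, 34, 34, 34, 27, 27
The 2 values of 89 occupy positions 1–2 → average rank (1+2)/2 = 1.5.
The 3 values of 34 occupy positions 4–6 → average rank 5.
The 2 values of 27 occupy positions 7–8 → average rank (7+8)/2 = 7.5.
Ivy has value 34 units → rank 5.

5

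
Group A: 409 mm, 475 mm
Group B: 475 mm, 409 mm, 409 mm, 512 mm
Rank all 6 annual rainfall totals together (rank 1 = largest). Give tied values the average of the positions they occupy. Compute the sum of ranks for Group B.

Sorted (descending): 512, 475, 475, 409, 409, 409
The 2 values of 475 occupy positions 2–3 → average rank (2+3)/2 = 2.5.
The 3 values of 409 occupy positions 4–6 → average rank 5.
Group B values → pooled ranks: 475→2.5, 409→5, 409→5, 512→1
Rank sum = 2.5 + 5 + 5 + 1 = 13.5

13.5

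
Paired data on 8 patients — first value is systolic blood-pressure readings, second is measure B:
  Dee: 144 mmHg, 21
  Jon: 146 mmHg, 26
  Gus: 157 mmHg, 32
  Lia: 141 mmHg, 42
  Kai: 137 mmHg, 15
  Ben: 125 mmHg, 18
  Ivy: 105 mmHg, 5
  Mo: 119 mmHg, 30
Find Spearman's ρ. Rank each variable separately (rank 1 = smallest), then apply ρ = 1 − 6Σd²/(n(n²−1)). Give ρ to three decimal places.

Ranks of variable 1: 6, 7, 8, 5, 4, 3, 1, 2
Ranks of variable 2: 4, 5, 7, 8, 2, 3, 1, 6
d = r₁ − r₂: 2, 2, 1, -3, 2, 0, 0, -4
d²: 4, 4, 1, 9, 4, 0, 0, 16; Σd² = 38
ρ = 1 − 6·38/(8·63) = 1 − 228/504 = 0.548

0.548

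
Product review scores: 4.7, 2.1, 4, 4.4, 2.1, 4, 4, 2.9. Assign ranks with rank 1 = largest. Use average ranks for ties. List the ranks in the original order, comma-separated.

1, 7.5, 4, 2, 7.5, 4, 4, 6

Sorted (descending): 4.7, 4.4, 4, 4, 4, 2.9, 2.1, 2.1
The 3 values of 4 occupy positions 3–5 → average rank 4.
The 2 values of 2.1 occupy positions 7–8 → average rank (7+8)/2 = 7.5.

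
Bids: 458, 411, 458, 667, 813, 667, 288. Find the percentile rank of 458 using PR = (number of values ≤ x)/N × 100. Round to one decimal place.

57.1

N = 7.
Strictly below 458: 2. Equal to 458: 2.
PR = 4/7 × 100 = 57.1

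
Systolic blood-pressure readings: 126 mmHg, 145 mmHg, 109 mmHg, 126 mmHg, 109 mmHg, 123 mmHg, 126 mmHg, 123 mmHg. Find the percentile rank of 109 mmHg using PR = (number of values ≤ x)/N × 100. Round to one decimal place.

N = 8.
Strictly below 109: 0. Equal to 109: 2.
PR = 2/8 × 100 = 25.0

25.0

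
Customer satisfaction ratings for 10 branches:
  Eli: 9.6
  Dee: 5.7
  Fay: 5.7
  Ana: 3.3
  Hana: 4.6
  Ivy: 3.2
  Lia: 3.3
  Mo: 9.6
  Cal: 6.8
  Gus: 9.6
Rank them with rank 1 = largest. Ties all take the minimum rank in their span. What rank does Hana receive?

7

Sorted (descending): 9.6, 9.6, 9.6, 6.8, 5.7, 5.7, 4.6, 3.3, 3.3, 3.2
The 3 values of 9.6 occupy positions 1–3 → each gets rank 1.
The 2 values of 5.7 occupy positions 5–6 → each gets rank 5.
The 2 values of 3.3 occupy positions 8–9 → each gets rank 8.
Hana has value 4.6 → rank 7.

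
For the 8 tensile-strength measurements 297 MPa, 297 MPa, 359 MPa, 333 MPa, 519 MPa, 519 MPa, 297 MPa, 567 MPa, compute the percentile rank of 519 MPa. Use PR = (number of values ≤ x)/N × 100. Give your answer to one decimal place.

87.5

N = 8.
Strictly below 519: 5. Equal to 519: 2.
PR = 7/8 × 100 = 87.5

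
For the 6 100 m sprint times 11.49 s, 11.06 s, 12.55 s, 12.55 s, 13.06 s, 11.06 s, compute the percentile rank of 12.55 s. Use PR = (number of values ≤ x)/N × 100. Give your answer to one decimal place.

83.3

N = 6.
Strictly below 12.55: 3. Equal to 12.55: 2.
PR = 5/6 × 100 = 83.3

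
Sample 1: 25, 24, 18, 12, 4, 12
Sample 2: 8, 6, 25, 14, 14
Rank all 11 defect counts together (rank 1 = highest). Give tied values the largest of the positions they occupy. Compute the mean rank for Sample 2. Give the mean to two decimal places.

6.60

Sorted (descending): 25, 25, 24, 18, 14, 14, 12, 12, 8, 6, 4
The 2 values of 25 occupy positions 1–2 → each gets rank 2.
The 2 values of 14 occupy positions 5–6 → each gets rank 6.
The 2 values of 12 occupy positions 7–8 → each gets rank 8.
Sample 2 values → pooled ranks: 8→9, 6→10, 25→2, 14→6, 14→6
Mean rank = (9 + 10 + 2 + 6 + 6) / 5 = 6.60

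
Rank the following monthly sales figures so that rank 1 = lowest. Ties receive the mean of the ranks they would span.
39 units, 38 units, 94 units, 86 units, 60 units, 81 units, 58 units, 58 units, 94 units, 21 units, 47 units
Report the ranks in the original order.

Sorted (ascending): 21, 38, 39, 47, 58, 58, 60, 81, 86, 94, 94
The 2 values of 58 occupy positions 5–6 → average rank (5+6)/2 = 5.5.
The 2 values of 94 occupy positions 10–11 → average rank (10+11)/2 = 10.5.

3, 2, 10.5, 9, 7, 8, 5.5, 5.5, 10.5, 1, 4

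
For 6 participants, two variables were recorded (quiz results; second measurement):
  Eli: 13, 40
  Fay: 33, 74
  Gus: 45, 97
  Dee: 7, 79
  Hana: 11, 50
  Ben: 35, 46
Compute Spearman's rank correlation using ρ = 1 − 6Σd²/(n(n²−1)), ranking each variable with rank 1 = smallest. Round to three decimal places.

0.143

Ranks of variable 1: 3, 4, 6, 1, 2, 5
Ranks of variable 2: 1, 4, 6, 5, 3, 2
d = r₁ − r₂: 2, 0, 0, -4, -1, 3
d²: 4, 0, 0, 16, 1, 9; Σd² = 30
ρ = 1 − 6·30/(6·35) = 1 − 180/210 = 0.143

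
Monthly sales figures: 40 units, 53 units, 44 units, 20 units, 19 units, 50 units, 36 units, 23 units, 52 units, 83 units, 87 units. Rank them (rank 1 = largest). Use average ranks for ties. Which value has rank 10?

Sorted (descending): 87, 83, 53, 52, 50, 44, 40, 36, 23, 20, 19
No ties — each value takes its position as its rank.
Rank 10 → value 20.

20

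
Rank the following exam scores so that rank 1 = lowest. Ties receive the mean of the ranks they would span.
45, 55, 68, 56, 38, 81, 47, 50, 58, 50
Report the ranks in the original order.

2, 6, 9, 7, 1, 10, 3, 4.5, 8, 4.5

Sorted (ascending): 38, 45, 47, 50, 50, 55, 56, 58, 68, 81
The 2 values of 50 occupy positions 4–5 → average rank (4+5)/2 = 4.5.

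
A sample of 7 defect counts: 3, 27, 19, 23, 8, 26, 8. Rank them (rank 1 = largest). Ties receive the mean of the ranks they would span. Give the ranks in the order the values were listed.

Sorted (descending): 27, 26, 23, 19, 8, 8, 3
The 2 values of 8 occupy positions 5–6 → average rank (5+6)/2 = 5.5.

7, 1, 4, 3, 5.5, 2, 5.5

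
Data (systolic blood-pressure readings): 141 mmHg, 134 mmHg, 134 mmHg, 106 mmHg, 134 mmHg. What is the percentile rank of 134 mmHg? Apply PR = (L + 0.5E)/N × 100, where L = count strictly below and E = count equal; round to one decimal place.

50.0

N = 5.
Strictly below 134: 1. Equal to 134: 3.
PR = (1 + 0.5·3)/5 × 100 = 50.0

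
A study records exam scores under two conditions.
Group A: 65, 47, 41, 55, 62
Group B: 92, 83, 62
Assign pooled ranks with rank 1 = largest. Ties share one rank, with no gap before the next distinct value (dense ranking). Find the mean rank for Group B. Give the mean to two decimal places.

Sorted (descending): 92, 83, 65, 62, 62, 55, 47, 41
The 2 values of 62 share dense rank 4.
Remaining distinct values take the next consecutive integers.
Group B values → pooled ranks: 92→1, 83→2, 62→4
Mean rank = (1 + 2 + 4) / 3 = 2.33

2.33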